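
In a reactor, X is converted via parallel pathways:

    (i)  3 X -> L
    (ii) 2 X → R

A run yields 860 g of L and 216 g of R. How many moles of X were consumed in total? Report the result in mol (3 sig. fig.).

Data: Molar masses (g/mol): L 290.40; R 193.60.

11.1 mol

n(L) = 860 / 290.40 = 2.961 mol
n(R) = 216 / 193.60 = 1.116 mol
n(X) via (i) = (3/1)×2.961 = 8.883 mol
n(X) via (ii) = (2/1)×1.116 = 2.232 mol
total n(X) = 8.883 + 2.232 = 11.12 mol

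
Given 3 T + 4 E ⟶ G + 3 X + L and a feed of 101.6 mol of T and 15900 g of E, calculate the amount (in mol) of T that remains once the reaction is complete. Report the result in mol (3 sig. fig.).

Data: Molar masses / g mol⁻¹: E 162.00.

n(T) = 101.6 mol
n(E) = 15900 / 162.00 = 98.15 mol
n/ν for T = 101.6/3 = 33.87
n/ν for E = 98.15/4 = 24.54
Smallest n/ν is E → limiting reagent.
T consumed = (3/4) × 98.15 = 73.61 mol
T remaining = 101.6 − 73.61 = 27.99 mol

28.0 mol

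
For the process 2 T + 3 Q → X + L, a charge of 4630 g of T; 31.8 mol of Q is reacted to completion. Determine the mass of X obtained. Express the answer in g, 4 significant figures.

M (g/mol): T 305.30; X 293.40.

2225 g

n(T) = 4630 / 305.30 = 15.17 mol
n(Q) = 31.80 mol
n/ν → T: 7.585, Q: 10.60; T is limiting.
n(X) = (1/2) × 15.17 = 7.585 mol
mass = 7.585 × 293.40 = 2225 g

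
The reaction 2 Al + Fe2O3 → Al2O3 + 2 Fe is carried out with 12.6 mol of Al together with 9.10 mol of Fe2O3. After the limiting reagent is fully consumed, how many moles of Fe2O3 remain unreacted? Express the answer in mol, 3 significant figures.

n(Al) = 12.60 mol
n(Fe2O3) = 9.100 mol
n/ν for Al = 12.60/2 = 6.300
n/ν for Fe2O3 = 9.100/1 = 9.100
Smallest n/ν is Al → limiting reagent.
Fe2O3 consumed = (1/2) × 12.60 = 6.300 mol
Fe2O3 remaining = 9.100 − 6.300 = 2.800 mol

2.80 mol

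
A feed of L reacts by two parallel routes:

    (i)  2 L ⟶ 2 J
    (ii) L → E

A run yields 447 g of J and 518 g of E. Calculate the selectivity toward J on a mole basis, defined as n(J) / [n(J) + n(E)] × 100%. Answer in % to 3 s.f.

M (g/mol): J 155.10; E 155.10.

n(J) = 447 / 155.10 = 2.882 mol
n(E) = 518 / 155.10 = 3.340 mol
selectivity = 2.882/(2.882+3.340) × 100 = 46.32 %

46.3 %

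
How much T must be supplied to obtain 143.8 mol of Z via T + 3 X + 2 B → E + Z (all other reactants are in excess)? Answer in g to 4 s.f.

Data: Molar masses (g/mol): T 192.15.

27630 g

n(Z) = 143.8 mol
n(T) = (1/1) × 143.8 = 143.8 mol
mass = 143.8 × 192.15 = 27630 g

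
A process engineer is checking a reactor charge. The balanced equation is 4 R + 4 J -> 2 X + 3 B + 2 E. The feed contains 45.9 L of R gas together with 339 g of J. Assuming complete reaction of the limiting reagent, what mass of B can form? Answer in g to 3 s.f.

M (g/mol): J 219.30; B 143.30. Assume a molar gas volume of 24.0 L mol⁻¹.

166 g

n(R) = 45.90 / 24.0 = 1.913 mol
n(J) = 339.0 / 219.30 = 1.546 mol
n/ν → R: 0.4783, J: 0.3865; J is limiting.
n(B) = (3/4) × 1.546 = 1.160 mol
mass = 1.160 × 143.30 = 166.2 g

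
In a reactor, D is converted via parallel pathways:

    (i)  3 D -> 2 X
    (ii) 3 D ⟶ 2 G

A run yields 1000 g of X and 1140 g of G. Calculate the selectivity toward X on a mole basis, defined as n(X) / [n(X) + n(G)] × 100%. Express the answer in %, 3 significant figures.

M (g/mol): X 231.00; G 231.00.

n(X) = 1000 / 231.00 = 4.329 mol
n(G) = 1140 / 231.00 = 4.935 mol
selectivity = 4.329/(4.329+4.935) × 100 = 46.73 %

46.7 %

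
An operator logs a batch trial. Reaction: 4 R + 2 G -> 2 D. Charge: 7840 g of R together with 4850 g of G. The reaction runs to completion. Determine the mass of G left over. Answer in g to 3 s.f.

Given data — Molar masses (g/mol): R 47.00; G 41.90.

1360 g

n(R) = 7840 / 47.00 = 166.8 mol
n(G) = 4850 / 41.90 = 115.8 mol
n/ν → R: 41.70, G: 57.90; R is limiting.
G consumed = (2/4) × 166.8 = 83.40 mol
G remaining = 115.8 − 83.40 = 32.40 mol
mass = 32.40 × 41.90 = 1358 g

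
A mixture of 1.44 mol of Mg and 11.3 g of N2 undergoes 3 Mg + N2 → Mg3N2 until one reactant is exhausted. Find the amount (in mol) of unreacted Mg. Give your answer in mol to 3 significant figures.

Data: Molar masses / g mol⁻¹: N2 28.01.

n(Mg) = 1.440 mol
n(N2) = 11.30 / 28.01 = 0.4034 mol
n/ν for Mg = 1.440/3 = 0.4800
n/ν for N2 = 0.4034/1 = 0.4034
Smallest n/ν is N2 → limiting reagent.
Mg consumed = (3/1) × 0.4034 = 1.210 mol
Mg remaining = 1.440 − 1.210 = 0.2300 mol

0.230 mol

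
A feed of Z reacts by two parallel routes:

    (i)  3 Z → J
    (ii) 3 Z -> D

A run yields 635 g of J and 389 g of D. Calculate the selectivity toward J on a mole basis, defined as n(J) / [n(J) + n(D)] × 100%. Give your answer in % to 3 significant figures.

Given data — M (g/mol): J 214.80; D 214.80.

62.0 %

n(J) = 635 / 214.80 = 2.956 mol
n(D) = 389 / 214.80 = 1.811 mol
selectivity = 2.956/(2.956+1.811) × 100 = 62.01 %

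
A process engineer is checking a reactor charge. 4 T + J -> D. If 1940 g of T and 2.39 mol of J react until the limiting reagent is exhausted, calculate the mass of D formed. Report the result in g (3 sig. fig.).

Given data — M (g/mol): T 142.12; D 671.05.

n(T) = 1940 / 142.12 = 13.65 mol
n(J) = 2.390 mol
n/ν for T = 13.65/4 = 3.413
n/ν for J = 2.390/1 = 2.390
Smallest n/ν is J → limiting reagent.
n(D) = (1/1) × 2.390 = 2.390 mol
mass = 2.390 × 671.05 = 1604 g

1600 g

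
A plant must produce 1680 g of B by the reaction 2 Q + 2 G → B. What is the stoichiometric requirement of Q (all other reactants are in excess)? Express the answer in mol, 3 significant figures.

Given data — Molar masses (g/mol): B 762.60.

n(B) = 1680 / 762.60 = 2.203 mol
n(Q) = (2/1) × 2.203 = 4.406 mol

4.41 mol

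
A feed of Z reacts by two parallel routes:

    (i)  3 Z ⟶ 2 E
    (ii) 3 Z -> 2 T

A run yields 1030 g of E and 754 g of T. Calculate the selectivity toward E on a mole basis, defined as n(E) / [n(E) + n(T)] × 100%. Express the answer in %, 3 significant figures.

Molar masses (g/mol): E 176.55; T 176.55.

n(E) = 1030 / 176.55 = 5.834 mol
n(T) = 754 / 176.55 = 4.271 mol
selectivity = 5.834/(5.834+4.271) × 100 = 57.73 %

57.7 %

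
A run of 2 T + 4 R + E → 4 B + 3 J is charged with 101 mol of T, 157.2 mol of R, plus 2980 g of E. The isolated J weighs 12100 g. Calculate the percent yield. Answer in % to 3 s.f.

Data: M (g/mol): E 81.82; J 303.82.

n(T) = 101.0 mol
n(R) = 157.2 mol
n(E) = 2980 / 81.82 = 36.42 mol
n/ν for T = 101.0/2 = 50.50
n/ν for R = 157.2/4 = 39.30
n/ν for E = 36.42/1 = 36.42
Smallest n/ν is E → limiting reagent.
theoretical n(J) = (3/1) × 36.42 = 109.3 mol → 33210 g
% yield = 12100 / 33210 × 100 = 36.43 %

36.4 %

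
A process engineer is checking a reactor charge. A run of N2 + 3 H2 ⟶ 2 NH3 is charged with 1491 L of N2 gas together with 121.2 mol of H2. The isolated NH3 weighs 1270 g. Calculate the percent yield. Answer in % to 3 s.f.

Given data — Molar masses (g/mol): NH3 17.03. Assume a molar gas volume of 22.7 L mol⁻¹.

92.3 %

n(N2) = 1491 / 22.7 = 65.68 mol
n(H2) = 121.2 mol
n/ν → N2: 65.68, H2: 40.40; H2 is limiting.
theoretical n(NH3) = (2/3) × 121.2 = 80.80 mol → 1376 g
% yield = 1270 / 1376 × 100 = 92.30 %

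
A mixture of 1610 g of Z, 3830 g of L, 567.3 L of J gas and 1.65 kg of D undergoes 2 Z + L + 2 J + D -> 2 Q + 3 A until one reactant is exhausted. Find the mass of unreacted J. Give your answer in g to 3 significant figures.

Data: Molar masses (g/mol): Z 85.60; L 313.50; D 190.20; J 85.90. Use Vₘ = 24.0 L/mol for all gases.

n(Z) = 1610 / 85.60 = 18.81 mol
n(L) = 3830 / 313.50 = 12.22 mol
n(J) = 567.3 / 24.0 = 23.64 mol
n(D) = 1.650×1000 / 190.20 = 8.675 mol
n/ν → Z: 9.405, L: 12.22, J: 11.82, D: 8.675; D is limiting.
J consumed = (2/1) × 8.675 = 17.35 mol
J remaining = 23.64 − 17.35 = 6.290 mol
mass = 6.290 × 85.90 = 540.3 g

540 g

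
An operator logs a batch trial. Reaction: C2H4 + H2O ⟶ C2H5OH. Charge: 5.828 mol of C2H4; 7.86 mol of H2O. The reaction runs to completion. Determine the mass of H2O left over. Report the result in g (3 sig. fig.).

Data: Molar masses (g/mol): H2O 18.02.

n(C2H4) = 5.828 mol
n(H2O) = 7.860 mol
n/ν → C2H4: 5.828, H2O: 7.860; C2H4 is limiting.
H2O consumed = (1/1) × 5.828 = 5.828 mol
H2O remaining = 7.860 − 5.828 = 2.032 mol
mass = 2.032 × 18.02 = 36.62 g

36.6 g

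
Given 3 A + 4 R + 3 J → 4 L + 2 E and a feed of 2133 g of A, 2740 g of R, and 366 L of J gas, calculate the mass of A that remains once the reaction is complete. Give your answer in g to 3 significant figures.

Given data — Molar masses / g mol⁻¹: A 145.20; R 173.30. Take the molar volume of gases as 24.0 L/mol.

411 g

n(A) = 2133 / 145.20 = 14.69 mol
n(R) = 2740 / 173.30 = 15.81 mol
n(J) = 366.0 / 24.0 = 15.25 mol
n/ν for A = 14.69/3 = 4.897
n/ν for R = 15.81/4 = 3.953
n/ν for J = 15.25/3 = 5.083
Smallest n/ν is R → limiting reagent.
A consumed = (3/4) × 15.81 = 11.86 mol
A remaining = 14.69 − 11.86 = 2.830 mol
mass = 2.830 × 145.20 = 410.9 g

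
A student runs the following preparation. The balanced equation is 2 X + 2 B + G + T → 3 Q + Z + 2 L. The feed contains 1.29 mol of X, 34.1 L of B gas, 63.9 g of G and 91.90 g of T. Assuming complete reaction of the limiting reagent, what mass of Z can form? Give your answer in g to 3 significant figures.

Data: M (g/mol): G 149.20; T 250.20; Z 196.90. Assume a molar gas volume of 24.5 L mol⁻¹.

n(X) = 1.290 mol
n(B) = 34.10 / 24.5 = 1.392 mol
n(G) = 63.90 / 149.20 = 0.4283 mol
n(T) = 91.90 / 250.20 = 0.3673 mol
n/ν for X = 1.290/2 = 0.6450
n/ν for B = 1.392/2 = 0.6960
n/ν for G = 0.4283/1 = 0.4283
n/ν for T = 0.3673/1 = 0.3673
Smallest n/ν is T → limiting reagent.
n(Z) = (1/1) × 0.3673 = 0.3673 mol
mass = 0.3673 × 196.90 = 72.32 g

72.3 g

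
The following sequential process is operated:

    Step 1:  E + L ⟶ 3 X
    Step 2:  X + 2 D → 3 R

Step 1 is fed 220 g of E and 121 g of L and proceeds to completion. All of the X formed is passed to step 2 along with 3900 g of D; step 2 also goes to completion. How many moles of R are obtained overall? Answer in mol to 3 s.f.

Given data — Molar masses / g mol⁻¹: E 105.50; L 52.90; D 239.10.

18.8 mol

Step 1:
n(E) = 220.0 / 105.50 = 2.085 mol
n(L) = 121.0 / 52.90 = 2.287 mol
n/ν for E = 2.085/1 = 2.085
n/ν for L = 2.287/1 = 2.287
Smallest n/ν is E → limiting reagent.
n(X) produced = (3/1) × 2.085 = 6.255 mol
Step 2:
n(X) available = 6.255 mol
n(D) = 3900 / 239.10 = 16.31 mol
n/ν for X = 6.255/1 = 6.255
n/ν for D = 16.31/2 = 8.155
Smallest n/ν is X → limiting reagent.
n(R) = (3/1) × 6.255 = 18.77 mol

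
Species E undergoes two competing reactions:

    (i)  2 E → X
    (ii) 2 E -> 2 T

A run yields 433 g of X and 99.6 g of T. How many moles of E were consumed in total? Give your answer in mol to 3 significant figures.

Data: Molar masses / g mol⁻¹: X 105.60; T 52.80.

n(X) = 433 / 105.60 = 4.100 mol
n(T) = 99.6 / 52.80 = 1.886 mol
n(E) via (i) = (2/1)×4.100 = 8.200 mol
n(E) via (ii) = (2/2)×1.886 = 1.886 mol
total n(E) = 8.200 + 1.886 = 10.09 mol

10.1 mol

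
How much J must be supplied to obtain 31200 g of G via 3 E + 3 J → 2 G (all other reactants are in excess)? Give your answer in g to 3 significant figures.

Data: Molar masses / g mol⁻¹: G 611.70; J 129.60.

n(G) = 31200 / 611.70 = 51.01 mol
n(J) = (3/2) × 51.01 = 76.52 mol
mass = 76.52 × 129.60 = 9917 g

9920 g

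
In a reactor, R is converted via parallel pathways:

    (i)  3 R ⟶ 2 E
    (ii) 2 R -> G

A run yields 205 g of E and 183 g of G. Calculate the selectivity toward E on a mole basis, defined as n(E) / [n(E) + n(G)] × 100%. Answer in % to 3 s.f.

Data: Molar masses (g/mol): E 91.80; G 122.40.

59.9 %

n(E) = 205 / 91.80 = 2.233 mol
n(G) = 183 / 122.40 = 1.495 mol
selectivity = 2.233/(2.233+1.495) × 100 = 59.90 %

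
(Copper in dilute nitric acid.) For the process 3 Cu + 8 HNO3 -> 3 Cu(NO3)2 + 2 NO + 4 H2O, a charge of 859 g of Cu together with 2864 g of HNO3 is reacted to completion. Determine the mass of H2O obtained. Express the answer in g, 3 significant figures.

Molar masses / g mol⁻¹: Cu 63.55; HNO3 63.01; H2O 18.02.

325 g

n(Cu) = 859.0 / 63.55 = 13.52 mol
n(HNO3) = 2864 / 63.01 = 45.45 mol
n/ν for Cu = 13.52/3 = 4.507
n/ν for HNO3 = 45.45/8 = 5.681
Smallest n/ν is Cu → limiting reagent.
n(H2O) = (4/3) × 13.52 = 18.03 mol
mass = 18.03 × 18.02 = 324.9 g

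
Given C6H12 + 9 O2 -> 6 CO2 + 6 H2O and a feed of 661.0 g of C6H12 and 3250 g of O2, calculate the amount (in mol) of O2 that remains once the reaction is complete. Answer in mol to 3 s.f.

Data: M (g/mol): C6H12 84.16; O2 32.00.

30.9 mol

n(C6H12) = 661.0 / 84.16 = 7.854 mol
n(O2) = 3250 / 32.00 = 101.6 mol
n/ν for C6H12 = 7.854/1 = 7.854
n/ν for O2 = 101.6/9 = 11.29
Smallest n/ν is C6H12 → limiting reagent.
O2 consumed = (9/1) × 7.854 = 70.69 mol
O2 remaining = 101.6 − 70.69 = 30.91 mol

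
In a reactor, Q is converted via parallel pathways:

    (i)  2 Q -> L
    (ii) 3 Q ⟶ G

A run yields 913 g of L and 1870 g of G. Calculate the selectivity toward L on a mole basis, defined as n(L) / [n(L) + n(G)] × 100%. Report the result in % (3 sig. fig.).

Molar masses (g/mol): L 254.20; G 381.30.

42.3 %

n(L) = 913 / 254.20 = 3.592 mol
n(G) = 1870 / 381.30 = 4.904 mol
selectivity = 3.592/(3.592+4.904) × 100 = 42.28 %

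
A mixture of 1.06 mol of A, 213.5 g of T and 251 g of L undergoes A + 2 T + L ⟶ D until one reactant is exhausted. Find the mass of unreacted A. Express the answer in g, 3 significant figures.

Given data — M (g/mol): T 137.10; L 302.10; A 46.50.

n(A) = 1.060 mol
n(T) = 213.5 / 137.10 = 1.557 mol
n(L) = 251.0 / 302.10 = 0.8309 mol
n/ν for A = 1.060/1 = 1.060
n/ν for T = 1.557/2 = 0.7785
n/ν for L = 0.8309/1 = 0.8309
Smallest n/ν is T → limiting reagent.
A consumed = (1/2) × 1.557 = 0.7785 mol
A remaining = 1.060 − 0.7785 = 0.2815 mol
mass = 0.2815 × 46.50 = 13.09 g

13.1 g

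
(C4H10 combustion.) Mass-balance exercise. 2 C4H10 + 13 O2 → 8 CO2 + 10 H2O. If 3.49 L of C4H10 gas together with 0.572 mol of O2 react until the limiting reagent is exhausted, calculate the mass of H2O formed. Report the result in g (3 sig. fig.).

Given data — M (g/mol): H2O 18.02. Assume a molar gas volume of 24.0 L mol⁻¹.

7.93 g

n(C4H10) = 3.490 / 24.0 = 0.1454 mol
n(O2) = 0.5720 mol
n/ν for C4H10 = 0.1454/2 = 0.07270
n/ν for O2 = 0.5720/13 = 0.04400
Smallest n/ν is O2 → limiting reagent.
n(H2O) = (10/13) × 0.5720 = 0.4400 mol
mass = 0.4400 × 18.02 = 7.929 g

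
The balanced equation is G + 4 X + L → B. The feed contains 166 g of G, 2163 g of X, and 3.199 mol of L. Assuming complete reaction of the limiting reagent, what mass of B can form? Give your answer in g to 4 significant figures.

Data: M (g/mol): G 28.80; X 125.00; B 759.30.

n(G) = 166.0 / 28.80 = 5.764 mol
n(X) = 2163 / 125.00 = 17.30 mol
n(L) = 3.199 mol
n/ν for G = 5.764/1 = 5.764
n/ν for X = 17.30/4 = 4.325
n/ν for L = 3.199/1 = 3.199
Smallest n/ν is L → limiting reagent.
n(B) = (1/1) × 3.199 = 3.199 mol
mass = 3.199 × 759.30 = 2429 g

2429 g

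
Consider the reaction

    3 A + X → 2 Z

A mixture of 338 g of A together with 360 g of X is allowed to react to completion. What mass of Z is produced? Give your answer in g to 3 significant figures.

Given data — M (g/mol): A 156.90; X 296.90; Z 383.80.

551 g

n(A) = 338.0 / 156.90 = 2.154 mol
n(X) = 360.0 / 296.90 = 1.213 mol
n/ν → A: 0.7180, X: 1.213; A is limiting.
n(Z) = (2/3) × 2.154 = 1.436 mol
mass = 1.436 × 383.80 = 551.1 g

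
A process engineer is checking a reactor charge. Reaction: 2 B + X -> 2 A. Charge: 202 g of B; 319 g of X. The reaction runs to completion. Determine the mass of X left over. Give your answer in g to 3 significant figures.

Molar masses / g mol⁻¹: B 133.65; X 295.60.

n(B) = 202.0 / 133.65 = 1.511 mol
n(X) = 319.0 / 295.60 = 1.079 mol
n/ν → B: 0.7555, X: 1.079; B is limiting.
X consumed = (1/2) × 1.511 = 0.7555 mol
X remaining = 1.079 − 0.7555 = 0.3235 mol
mass = 0.3235 × 295.60 = 95.63 g

95.6 g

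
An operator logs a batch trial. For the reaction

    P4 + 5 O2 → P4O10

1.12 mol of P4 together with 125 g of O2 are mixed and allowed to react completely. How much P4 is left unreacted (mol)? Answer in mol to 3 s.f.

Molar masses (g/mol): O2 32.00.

0.339 mol

n(P4) = 1.120 mol
n(O2) = 125.0 / 32.00 = 3.906 mol
n/ν → P4: 1.120, O2: 0.7812; O2 is limiting.
P4 consumed = (1/5) × 3.906 = 0.7812 mol
P4 remaining = 1.120 − 0.7812 = 0.3388 mol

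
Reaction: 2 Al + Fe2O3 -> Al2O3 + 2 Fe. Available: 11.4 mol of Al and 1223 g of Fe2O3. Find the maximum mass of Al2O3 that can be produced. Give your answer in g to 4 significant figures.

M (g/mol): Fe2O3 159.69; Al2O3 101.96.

n(Al) = 11.40 mol
n(Fe2O3) = 1223 / 159.69 = 7.659 mol
n/ν for Al = 11.40/2 = 5.700
n/ν for Fe2O3 = 7.659/1 = 7.659
Smallest n/ν is Al → limiting reagent.
n(Al2O3) = (1/2) × 11.40 = 5.700 mol
mass = 5.700 × 101.96 = 581.2 g

581.2 g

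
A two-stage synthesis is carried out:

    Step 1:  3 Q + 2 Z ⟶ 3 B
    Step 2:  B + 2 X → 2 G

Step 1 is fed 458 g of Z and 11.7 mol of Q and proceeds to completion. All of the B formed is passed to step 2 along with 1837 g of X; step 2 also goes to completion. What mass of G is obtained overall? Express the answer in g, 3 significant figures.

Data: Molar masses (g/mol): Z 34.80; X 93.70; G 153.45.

3010 g

Step 1:
n(Z) = 458.0 / 34.80 = 13.16 mol
n(Q) = 11.70 mol
n/ν for Z = 13.16/2 = 6.580
n/ν for Q = 11.70/3 = 3.900
Smallest n/ν is Q → limiting reagent.
n(B) produced = (3/3) × 11.70 = 11.70 mol
Step 2:
n(B) available = 11.70 mol
n(X) = 1837 / 93.70 = 19.61 mol
n/ν for B = 11.70/1 = 11.70
n/ν for X = 19.61/2 = 9.805
Smallest n/ν is X → limiting reagent.
n(G) = (2/2) × 19.61 = 19.61 mol
mass = 19.61 × 153.45 = 3009 g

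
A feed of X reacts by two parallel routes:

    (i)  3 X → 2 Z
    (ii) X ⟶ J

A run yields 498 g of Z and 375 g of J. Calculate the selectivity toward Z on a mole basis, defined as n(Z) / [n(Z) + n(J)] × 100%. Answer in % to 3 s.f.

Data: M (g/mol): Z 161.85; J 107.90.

n(Z) = 498 / 161.85 = 3.077 mol
n(J) = 375 / 107.90 = 3.475 mol
selectivity = 3.077/(3.077+3.475) × 100 = 46.96 %

47.0 %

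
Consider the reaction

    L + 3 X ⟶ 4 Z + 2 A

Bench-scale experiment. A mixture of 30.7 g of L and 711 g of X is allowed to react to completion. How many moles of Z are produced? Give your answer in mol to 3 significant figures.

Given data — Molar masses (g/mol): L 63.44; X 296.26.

1.94 mol

n(L) = 30.70 / 63.44 = 0.4839 mol
n(X) = 711.0 / 296.26 = 2.400 mol
n/ν for L = 0.4839/1 = 0.4839
n/ν for X = 2.400/3 = 0.8000
Smallest n/ν is L → limiting reagent.
n(Z) = (4/1) × 0.4839 = 1.936 mol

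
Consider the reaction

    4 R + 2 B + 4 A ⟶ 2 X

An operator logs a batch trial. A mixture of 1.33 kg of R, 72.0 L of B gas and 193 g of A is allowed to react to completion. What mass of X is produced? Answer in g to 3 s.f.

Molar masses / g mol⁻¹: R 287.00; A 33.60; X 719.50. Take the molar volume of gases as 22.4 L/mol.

1670 g

n(R) = 1.330×1000 / 287.00 = 4.634 mol
n(B) = 72.00 / 22.4 = 3.214 mol
n(A) = 193.0 / 33.60 = 5.744 mol
n/ν → R: 1.159, B: 1.607, A: 1.436; R is limiting.
n(X) = (2/4) × 4.634 = 2.317 mol
mass = 2.317 × 719.50 = 1667 g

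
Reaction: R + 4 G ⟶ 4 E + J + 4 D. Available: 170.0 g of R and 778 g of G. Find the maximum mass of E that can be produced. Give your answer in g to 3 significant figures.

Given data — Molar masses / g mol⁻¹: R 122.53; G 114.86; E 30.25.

168 g

n(R) = 170.0 / 122.53 = 1.387 mol
n(G) = 778.0 / 114.86 = 6.773 mol
n/ν → R: 1.387, G: 1.693; R is limiting.
n(E) = (4/1) × 1.387 = 5.548 mol
mass = 5.548 × 30.25 = 167.8 g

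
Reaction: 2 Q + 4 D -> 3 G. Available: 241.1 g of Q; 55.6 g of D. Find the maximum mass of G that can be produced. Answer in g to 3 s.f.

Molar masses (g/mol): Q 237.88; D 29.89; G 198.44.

277 g

n(Q) = 241.1 / 237.88 = 1.014 mol
n(D) = 55.60 / 29.89 = 1.860 mol
n/ν for Q = 1.014/2 = 0.5070
n/ν for D = 1.860/4 = 0.4650
Smallest n/ν is D → limiting reagent.
n(G) = (3/4) × 1.860 = 1.395 mol
mass = 1.395 × 198.44 = 276.8 g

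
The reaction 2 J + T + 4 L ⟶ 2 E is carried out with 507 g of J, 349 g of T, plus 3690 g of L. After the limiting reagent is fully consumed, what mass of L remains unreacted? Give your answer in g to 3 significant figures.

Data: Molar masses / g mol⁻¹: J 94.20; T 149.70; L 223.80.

n(J) = 507.0 / 94.20 = 5.382 mol
n(T) = 349.0 / 149.70 = 2.331 mol
n(L) = 3690 / 223.80 = 16.49 mol
n/ν → J: 2.691, T: 2.331, L: 4.123; T is limiting.
L consumed = (4/1) × 2.331 = 9.324 mol
L remaining = 16.49 − 9.324 = 7.166 mol
mass = 7.166 × 223.80 = 1604 g

1600 g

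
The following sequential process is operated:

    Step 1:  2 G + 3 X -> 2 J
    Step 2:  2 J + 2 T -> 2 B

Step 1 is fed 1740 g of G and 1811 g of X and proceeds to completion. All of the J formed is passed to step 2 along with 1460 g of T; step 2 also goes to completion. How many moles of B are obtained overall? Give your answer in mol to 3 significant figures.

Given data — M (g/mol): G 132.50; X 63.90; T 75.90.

Step 1:
n(G) = 1740 / 132.50 = 13.13 mol
n(X) = 1811 / 63.90 = 28.34 mol
n/ν for G = 13.13/2 = 6.565
n/ν for X = 28.34/3 = 9.447
Smallest n/ν is G → limiting reagent.
n(J) produced = (2/2) × 13.13 = 13.13 mol
Step 2:
n(J) available = 13.13 mol
n(T) = 1460 / 75.90 = 19.24 mol
n/ν for J = 13.13/2 = 6.565
n/ν for T = 19.24/2 = 9.620
Smallest n/ν is J → limiting reagent.
n(B) = (2/2) × 13.13 = 13.13 mol

13.1 mol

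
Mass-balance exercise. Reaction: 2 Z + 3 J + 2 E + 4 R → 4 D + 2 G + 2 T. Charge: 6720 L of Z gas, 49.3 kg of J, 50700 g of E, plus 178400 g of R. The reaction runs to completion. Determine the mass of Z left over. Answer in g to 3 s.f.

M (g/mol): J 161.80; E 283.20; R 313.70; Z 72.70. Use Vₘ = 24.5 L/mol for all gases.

6930 g

n(Z) = 6720 / 24.5 = 274.3 mol
n(J) = 49.30×1000 / 161.80 = 304.7 mol
n(E) = 50700 / 283.20 = 179.0 mol
n(R) = 178400 / 313.70 = 568.7 mol
n/ν for Z = 274.3/2 = 137.2
n/ν for J = 304.7/3 = 101.6
n/ν for E = 179.0/2 = 89.50
n/ν for R = 568.7/4 = 142.2
Smallest n/ν is E → limiting reagent.
Z consumed = (2/2) × 179.0 = 179.0 mol
Z remaining = 274.3 − 179.0 = 95.30 mol
mass = 95.30 × 72.70 = 6928 g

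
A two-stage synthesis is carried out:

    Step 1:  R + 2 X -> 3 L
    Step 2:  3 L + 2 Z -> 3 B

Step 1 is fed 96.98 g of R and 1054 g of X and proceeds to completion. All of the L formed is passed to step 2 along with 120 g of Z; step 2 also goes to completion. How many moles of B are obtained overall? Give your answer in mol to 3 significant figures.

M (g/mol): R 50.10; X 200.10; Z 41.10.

Step 1:
n(R) = 96.98 / 50.10 = 1.936 mol
n(X) = 1054 / 200.10 = 5.267 mol
n/ν for R = 1.936/1 = 1.936
n/ν for X = 5.267/2 = 2.634
Smallest n/ν is R → limiting reagent.
n(L) produced = (3/1) × 1.936 = 5.808 mol
Step 2:
n(L) available = 5.808 mol
n(Z) = 120.0 / 41.10 = 2.920 mol
n/ν for L = 5.808/3 = 1.936
n/ν for Z = 2.920/2 = 1.460
Smallest n/ν is Z → limiting reagent.
n(B) = (3/2) × 2.920 = 4.380 mol

4.38 mol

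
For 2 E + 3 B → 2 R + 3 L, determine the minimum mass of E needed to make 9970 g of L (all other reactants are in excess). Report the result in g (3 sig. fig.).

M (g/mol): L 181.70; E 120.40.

4400 g

n(L) = 9970 / 181.70 = 54.87 mol
n(E) = (2/3) × 54.87 = 36.58 mol
mass = 36.58 × 120.40 = 4404 g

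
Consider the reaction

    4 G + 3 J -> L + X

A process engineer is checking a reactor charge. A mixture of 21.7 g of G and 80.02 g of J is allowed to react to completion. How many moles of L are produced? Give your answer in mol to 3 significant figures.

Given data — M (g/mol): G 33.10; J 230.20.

0.116 mol

n(G) = 21.70 / 33.10 = 0.6556 mol
n(J) = 80.02 / 230.20 = 0.3476 mol
n/ν for G = 0.6556/4 = 0.1639
n/ν for J = 0.3476/3 = 0.1159
Smallest n/ν is J → limiting reagent.
n(L) = (1/3) × 0.3476 = 0.1159 mol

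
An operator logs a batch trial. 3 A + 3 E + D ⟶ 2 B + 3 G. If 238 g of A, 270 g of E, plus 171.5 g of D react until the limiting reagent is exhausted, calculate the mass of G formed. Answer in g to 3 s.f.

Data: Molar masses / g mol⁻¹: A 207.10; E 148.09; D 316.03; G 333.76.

384 g

n(A) = 238.0 / 207.10 = 1.149 mol
n(E) = 270.0 / 148.09 = 1.823 mol
n(D) = 171.5 / 316.03 = 0.5427 mol
n/ν for A = 1.149/3 = 0.3830
n/ν for E = 1.823/3 = 0.6077
n/ν for D = 0.5427/1 = 0.5427
Smallest n/ν is A → limiting reagent.
n(G) = (3/3) × 1.149 = 1.149 mol
mass = 1.149 × 333.76 = 383.5 g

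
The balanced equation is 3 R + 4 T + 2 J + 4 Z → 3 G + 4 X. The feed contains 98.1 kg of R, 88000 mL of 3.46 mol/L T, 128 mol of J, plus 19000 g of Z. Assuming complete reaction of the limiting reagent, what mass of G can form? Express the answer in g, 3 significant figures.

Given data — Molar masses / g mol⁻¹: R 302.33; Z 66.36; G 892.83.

n(R) = 98.10×1000 / 302.33 = 324.5 mol
n(T) = 3.46 × 88000/1000 = 304.5 mol
n(J) = 128.0 mol
n(Z) = 19000 / 66.36 = 286.3 mol
n/ν for R = 324.5/3 = 108.2
n/ν for T = 304.5/4 = 76.13
n/ν for J = 128.0/2 = 64.00
n/ν for Z = 286.3/4 = 71.58
Smallest n/ν is J → limiting reagent.
n(G) = (3/2) × 128.0 = 192.0 mol
mass = 192.0 × 892.83 = 171400 g

171000 g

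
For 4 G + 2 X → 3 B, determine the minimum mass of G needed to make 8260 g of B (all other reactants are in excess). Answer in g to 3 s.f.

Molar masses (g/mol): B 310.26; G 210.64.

n(B) = 8260 / 310.26 = 26.62 mol
n(G) = (4/3) × 26.62 = 35.49 mol
mass = 35.49 × 210.64 = 7476 g

7480 g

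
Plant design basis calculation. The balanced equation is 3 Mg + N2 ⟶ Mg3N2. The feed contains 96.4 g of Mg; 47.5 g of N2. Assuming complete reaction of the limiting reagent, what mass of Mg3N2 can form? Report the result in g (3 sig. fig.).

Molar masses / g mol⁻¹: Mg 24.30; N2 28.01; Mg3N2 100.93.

n(Mg) = 96.40 / 24.30 = 3.967 mol
n(N2) = 47.50 / 28.01 = 1.696 mol
n/ν for Mg = 3.967/3 = 1.322
n/ν for N2 = 1.696/1 = 1.696
Smallest n/ν is Mg → limiting reagent.
n(Mg3N2) = (1/3) × 3.967 = 1.322 mol
mass = 1.322 × 100.93 = 133.4 g

133 g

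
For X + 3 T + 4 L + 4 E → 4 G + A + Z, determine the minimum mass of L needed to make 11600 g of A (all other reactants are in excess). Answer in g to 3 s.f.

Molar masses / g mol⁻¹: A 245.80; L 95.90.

18100 g

n(A) = 11600 / 245.80 = 47.19 mol
n(L) = (4/1) × 47.19 = 188.8 mol
mass = 188.8 × 95.90 = 18110 g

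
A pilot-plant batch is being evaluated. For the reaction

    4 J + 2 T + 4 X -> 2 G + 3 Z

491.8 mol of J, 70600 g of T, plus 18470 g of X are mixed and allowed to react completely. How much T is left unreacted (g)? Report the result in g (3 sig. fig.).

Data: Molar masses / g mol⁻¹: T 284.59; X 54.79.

n(J) = 491.8 mol
n(T) = 70600 / 284.59 = 248.1 mol
n(X) = 18470 / 54.79 = 337.1 mol
n/ν → J: 123.0, T: 124.1, X: 84.28; X is limiting.
T consumed = (2/4) × 337.1 = 168.6 mol
T remaining = 248.1 − 168.6 = 79.50 mol
mass = 79.50 × 284.59 = 22620 g

22600 g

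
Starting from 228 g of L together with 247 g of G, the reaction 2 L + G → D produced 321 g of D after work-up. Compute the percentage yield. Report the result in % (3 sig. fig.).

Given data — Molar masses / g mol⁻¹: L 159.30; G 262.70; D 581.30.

77.2 %

n(L) = 228.0 / 159.30 = 1.431 mol
n(G) = 247.0 / 262.70 = 0.9402 mol
n/ν for L = 1.431/2 = 0.7155
n/ν for G = 0.9402/1 = 0.9402
Smallest n/ν is L → limiting reagent.
theoretical n(D) = (1/2) × 1.431 = 0.7155 mol → 415.9 g
% yield = 321 / 415.9 × 100 = 77.18 %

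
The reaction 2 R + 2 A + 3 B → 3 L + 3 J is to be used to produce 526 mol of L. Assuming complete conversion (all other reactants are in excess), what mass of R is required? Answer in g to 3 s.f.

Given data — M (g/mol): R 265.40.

n(L) = 526.0 mol
n(R) = (2/3) × 526.0 = 350.7 mol
mass = 350.7 × 265.40 = 93080 g

93100 g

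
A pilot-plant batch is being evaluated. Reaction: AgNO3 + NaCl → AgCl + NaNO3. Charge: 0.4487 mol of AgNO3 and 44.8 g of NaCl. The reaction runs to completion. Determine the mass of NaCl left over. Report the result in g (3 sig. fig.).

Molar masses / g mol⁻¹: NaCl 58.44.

n(AgNO3) = 0.4487 mol
n(NaCl) = 44.80 / 58.44 = 0.7666 mol
n/ν for AgNO3 = 0.4487/1 = 0.4487
n/ν for NaCl = 0.7666/1 = 0.7666
Smallest n/ν is AgNO3 → limiting reagent.
NaCl consumed = (1/1) × 0.4487 = 0.4487 mol
NaCl remaining = 0.7666 − 0.4487 = 0.3179 mol
mass = 0.3179 × 58.44 = 18.58 g

18.6 g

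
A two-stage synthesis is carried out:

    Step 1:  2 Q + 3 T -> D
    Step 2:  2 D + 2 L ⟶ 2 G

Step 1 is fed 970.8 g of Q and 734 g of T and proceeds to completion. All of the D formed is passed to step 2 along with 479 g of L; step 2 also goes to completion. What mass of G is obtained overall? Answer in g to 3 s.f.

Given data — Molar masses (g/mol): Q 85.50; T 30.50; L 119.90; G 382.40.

Step 1:
n(Q) = 970.8 / 85.50 = 11.35 mol
n(T) = 734.0 / 30.50 = 24.07 mol
n/ν for Q = 11.35/2 = 5.675
n/ν for T = 24.07/3 = 8.023
Smallest n/ν is Q → limiting reagent.
n(D) produced = (1/2) × 11.35 = 5.675 mol
Step 2:
n(D) available = 5.675 mol
n(L) = 479.0 / 119.90 = 3.995 mol
n/ν for D = 5.675/2 = 2.838
n/ν for L = 3.995/2 = 1.998
Smallest n/ν is L → limiting reagent.
n(G) = (2/2) × 3.995 = 3.995 mol
mass = 3.995 × 382.40 = 1528 g

1530 g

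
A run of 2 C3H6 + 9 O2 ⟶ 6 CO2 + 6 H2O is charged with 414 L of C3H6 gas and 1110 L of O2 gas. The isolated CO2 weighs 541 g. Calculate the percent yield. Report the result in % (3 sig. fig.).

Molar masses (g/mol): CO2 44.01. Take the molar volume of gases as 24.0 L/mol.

39.9 %

n(C3H6) = 414.0 / 24.0 = 17.25 mol
n(O2) = 1110 / 24.0 = 46.25 mol
n/ν for C3H6 = 17.25/2 = 8.625
n/ν for O2 = 46.25/9 = 5.139
Smallest n/ν is O2 → limiting reagent.
theoretical n(CO2) = (6/9) × 46.25 = 30.83 mol → 1357 g
% yield = 541 / 1357 × 100 = 39.87 %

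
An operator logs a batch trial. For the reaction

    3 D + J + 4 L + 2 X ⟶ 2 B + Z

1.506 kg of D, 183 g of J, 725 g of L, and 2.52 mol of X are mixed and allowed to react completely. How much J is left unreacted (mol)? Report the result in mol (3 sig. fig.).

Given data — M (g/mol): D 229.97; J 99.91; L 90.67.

n(D) = 1.506×1000 / 229.97 = 6.549 mol
n(J) = 183.0 / 99.91 = 1.832 mol
n(L) = 725.0 / 90.67 = 7.996 mol
n(X) = 2.520 mol
n/ν → D: 2.183, J: 1.832, L: 1.999, X: 1.260; X is limiting.
J consumed = (1/2) × 2.520 = 1.260 mol
J remaining = 1.832 − 1.260 = 0.5720 mol

0.572 mol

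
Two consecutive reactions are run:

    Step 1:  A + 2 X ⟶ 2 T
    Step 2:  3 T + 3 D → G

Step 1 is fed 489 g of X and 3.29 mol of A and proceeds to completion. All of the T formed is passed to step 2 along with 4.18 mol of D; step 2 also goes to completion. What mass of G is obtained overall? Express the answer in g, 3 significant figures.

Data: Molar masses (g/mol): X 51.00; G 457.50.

637 g

Step 1:
n(X) = 489.0 / 51.00 = 9.588 mol
n(A) = 3.290 mol
n/ν for X = 9.588/2 = 4.794
n/ν for A = 3.290/1 = 3.290
Smallest n/ν is A → limiting reagent.
n(T) produced = (2/1) × 3.290 = 6.580 mol
Step 2:
n(T) available = 6.580 mol
n(D) = 4.180 mol
n/ν for T = 6.580/3 = 2.193
n/ν for D = 4.180/3 = 1.393
Smallest n/ν is D → limiting reagent.
n(G) = (1/3) × 4.180 = 1.393 mol
mass = 1.393 × 457.50 = 637.3 g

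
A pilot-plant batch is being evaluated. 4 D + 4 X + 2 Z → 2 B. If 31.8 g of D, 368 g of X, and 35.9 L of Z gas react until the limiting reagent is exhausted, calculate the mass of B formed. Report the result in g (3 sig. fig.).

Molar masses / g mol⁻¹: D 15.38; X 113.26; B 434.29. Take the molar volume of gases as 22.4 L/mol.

449 g

n(D) = 31.80 / 15.38 = 2.068 mol
n(X) = 368.0 / 113.26 = 3.249 mol
n(Z) = 35.90 / 22.4 = 1.603 mol
n/ν for D = 2.068/4 = 0.5170
n/ν for X = 3.249/4 = 0.8123
n/ν for Z = 1.603/2 = 0.8015
Smallest n/ν is D → limiting reagent.
n(B) = (2/4) × 2.068 = 1.034 mol
mass = 1.034 × 434.29 = 449.1 g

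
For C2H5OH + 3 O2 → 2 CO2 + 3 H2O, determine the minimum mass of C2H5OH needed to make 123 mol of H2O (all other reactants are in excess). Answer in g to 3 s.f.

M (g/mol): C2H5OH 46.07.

1890 g

n(H2O) = 123.0 mol
n(C2H5OH) = (1/3) × 123.0 = 41.00 mol
mass = 41.00 × 46.07 = 1889 g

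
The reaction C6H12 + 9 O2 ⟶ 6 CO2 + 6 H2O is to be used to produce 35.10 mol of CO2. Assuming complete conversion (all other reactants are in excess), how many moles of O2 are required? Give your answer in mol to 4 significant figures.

52.65 mol

n(CO2) = 35.10 mol
n(O2) = (9/6) × 35.10 = 52.65 mol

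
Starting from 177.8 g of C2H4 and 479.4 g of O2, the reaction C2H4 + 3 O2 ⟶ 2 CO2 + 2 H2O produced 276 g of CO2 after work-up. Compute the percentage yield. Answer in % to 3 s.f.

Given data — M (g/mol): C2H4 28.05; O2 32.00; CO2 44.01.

n(C2H4) = 177.8 / 28.05 = 6.339 mol
n(O2) = 479.4 / 32.00 = 14.98 mol
n/ν → C2H4: 6.339, O2: 4.993; O2 is limiting.
theoretical n(CO2) = (2/3) × 14.98 = 9.987 mol → 439.5 g
% yield = 276 / 439.5 × 100 = 62.80 %

62.8 %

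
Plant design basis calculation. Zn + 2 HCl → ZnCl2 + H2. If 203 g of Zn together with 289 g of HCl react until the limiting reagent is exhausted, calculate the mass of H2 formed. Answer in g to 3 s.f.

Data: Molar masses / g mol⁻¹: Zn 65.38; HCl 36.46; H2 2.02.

n(Zn) = 203.0 / 65.38 = 3.105 mol
n(HCl) = 289.0 / 36.46 = 7.926 mol
n/ν for Zn = 3.105/1 = 3.105
n/ν for HCl = 7.926/2 = 3.963
Smallest n/ν is Zn → limiting reagent.
n(H2) = (1/1) × 3.105 = 3.105 mol
mass = 3.105 × 2.02 = 6.272 g

6.27 g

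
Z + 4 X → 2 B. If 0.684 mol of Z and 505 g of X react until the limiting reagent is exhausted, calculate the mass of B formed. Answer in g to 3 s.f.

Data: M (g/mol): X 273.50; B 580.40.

n(Z) = 0.6840 mol
n(X) = 505.0 / 273.50 = 1.846 mol
n/ν for Z = 0.6840/1 = 0.6840
n/ν for X = 1.846/4 = 0.4615
Smallest n/ν is X → limiting reagent.
n(B) = (2/4) × 1.846 = 0.9230 mol
mass = 0.9230 × 580.40 = 535.7 g

536 g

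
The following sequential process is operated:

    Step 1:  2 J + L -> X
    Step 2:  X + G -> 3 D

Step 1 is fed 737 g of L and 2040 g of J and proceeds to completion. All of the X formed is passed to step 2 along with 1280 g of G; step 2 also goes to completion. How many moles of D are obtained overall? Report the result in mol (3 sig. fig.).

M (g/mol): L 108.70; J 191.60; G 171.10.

16.0 mol

Step 1:
n(L) = 737.0 / 108.70 = 6.780 mol
n(J) = 2040 / 191.60 = 10.65 mol
n/ν for L = 6.780/1 = 6.780
n/ν for J = 10.65/2 = 5.325
Smallest n/ν is J → limiting reagent.
n(X) produced = (1/2) × 10.65 = 5.325 mol
Step 2:
n(X) available = 5.325 mol
n(G) = 1280 / 171.10 = 7.481 mol
n/ν for X = 5.325/1 = 5.325
n/ν for G = 7.481/1 = 7.481
Smallest n/ν is X → limiting reagent.
n(D) = (3/1) × 5.325 = 15.98 mol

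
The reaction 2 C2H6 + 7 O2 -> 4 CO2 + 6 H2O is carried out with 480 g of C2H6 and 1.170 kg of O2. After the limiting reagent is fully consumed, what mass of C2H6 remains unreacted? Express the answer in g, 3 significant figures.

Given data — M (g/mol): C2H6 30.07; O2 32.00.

n(C2H6) = 480.0 / 30.07 = 15.96 mol
n(O2) = 1.170×1000 / 32.00 = 36.56 mol
n/ν for C2H6 = 15.96/2 = 7.980
n/ν for O2 = 36.56/7 = 5.223
Smallest n/ν is O2 → limiting reagent.
C2H6 consumed = (2/7) × 36.56 = 10.45 mol
C2H6 remaining = 15.96 − 10.45 = 5.510 mol
mass = 5.510 × 30.07 = 165.7 g

166 g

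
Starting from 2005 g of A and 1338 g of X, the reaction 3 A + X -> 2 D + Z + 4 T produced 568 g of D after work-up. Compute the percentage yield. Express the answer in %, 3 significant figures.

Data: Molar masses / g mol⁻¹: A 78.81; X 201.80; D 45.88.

93.4 %

n(A) = 2005 / 78.81 = 25.44 mol
n(X) = 1338 / 201.80 = 6.630 mol
n/ν → A: 8.480, X: 6.630; X is limiting.
theoretical n(D) = (2/1) × 6.630 = 13.26 mol → 608.4 g
% yield = 568 / 608.4 × 100 = 93.36 %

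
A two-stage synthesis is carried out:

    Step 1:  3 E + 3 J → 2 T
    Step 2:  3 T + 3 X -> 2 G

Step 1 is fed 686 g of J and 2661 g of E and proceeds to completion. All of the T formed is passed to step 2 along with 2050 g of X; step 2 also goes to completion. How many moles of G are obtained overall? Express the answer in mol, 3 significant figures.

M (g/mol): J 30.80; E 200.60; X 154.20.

5.90 mol

Step 1:
n(J) = 686.0 / 30.80 = 22.27 mol
n(E) = 2661 / 200.60 = 13.27 mol
n/ν for J = 22.27/3 = 7.423
n/ν for E = 13.27/3 = 4.423
Smallest n/ν is E → limiting reagent.
n(T) produced = (2/3) × 13.27 = 8.847 mol
Step 2:
n(T) available = 8.847 mol
n(X) = 2050 / 154.20 = 13.29 mol
n/ν for T = 8.847/3 = 2.949
n/ν for X = 13.29/3 = 4.430
Smallest n/ν is T → limiting reagent.
n(G) = (2/3) × 8.847 = 5.898 mol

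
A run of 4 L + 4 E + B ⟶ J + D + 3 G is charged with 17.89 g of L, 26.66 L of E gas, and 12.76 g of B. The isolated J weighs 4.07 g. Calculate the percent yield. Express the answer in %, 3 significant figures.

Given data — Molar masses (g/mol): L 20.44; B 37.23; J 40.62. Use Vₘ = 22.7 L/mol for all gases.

45.8 %

n(L) = 17.89 / 20.44 = 0.8752 mol
n(E) = 26.66 / 22.7 = 1.174 mol
n(B) = 12.76 / 37.23 = 0.3427 mol
n/ν for L = 0.8752/4 = 0.2188
n/ν for E = 1.174/4 = 0.2935
n/ν for B = 0.3427/1 = 0.3427
Smallest n/ν is L → limiting reagent.
theoretical n(J) = (1/4) × 0.8752 = 0.2188 mol → 8.888 g
% yield = 4.07 / 8.888 × 100 = 45.79 %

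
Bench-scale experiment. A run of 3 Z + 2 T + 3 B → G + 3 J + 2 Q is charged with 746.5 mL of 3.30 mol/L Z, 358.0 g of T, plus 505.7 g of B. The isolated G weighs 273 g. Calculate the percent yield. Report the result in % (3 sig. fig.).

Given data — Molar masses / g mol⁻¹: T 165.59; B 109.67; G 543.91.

n(Z) = 3.30 × 746.5/1000 = 2.463 mol
n(T) = 358.0 / 165.59 = 2.162 mol
n(B) = 505.7 / 109.67 = 4.611 mol
n/ν for Z = 2.463/3 = 0.8210
n/ν for T = 2.162/2 = 1.081
n/ν for B = 4.611/3 = 1.537
Smallest n/ν is Z → limiting reagent.
theoretical n(G) = (1/3) × 2.463 = 0.8210 mol → 446.6 g
% yield = 273 / 446.6 × 100 = 61.13 %

61.1 %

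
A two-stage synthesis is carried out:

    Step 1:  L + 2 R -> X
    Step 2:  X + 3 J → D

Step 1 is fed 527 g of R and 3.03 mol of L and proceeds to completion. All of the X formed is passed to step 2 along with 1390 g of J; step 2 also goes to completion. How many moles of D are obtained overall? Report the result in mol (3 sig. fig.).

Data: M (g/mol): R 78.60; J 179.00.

2.59 mol

Step 1:
n(R) = 527.0 / 78.60 = 6.705 mol
n(L) = 3.030 mol
n/ν for R = 6.705/2 = 3.353
n/ν for L = 3.030/1 = 3.030
Smallest n/ν is L → limiting reagent.
n(X) produced = (1/1) × 3.030 = 3.030 mol
Step 2:
n(X) available = 3.030 mol
n(J) = 1390 / 179.00 = 7.765 mol
n/ν for X = 3.030/1 = 3.030
n/ν for J = 7.765/3 = 2.588
Smallest n/ν is J → limiting reagent.
n(D) = (1/3) × 7.765 = 2.588 mol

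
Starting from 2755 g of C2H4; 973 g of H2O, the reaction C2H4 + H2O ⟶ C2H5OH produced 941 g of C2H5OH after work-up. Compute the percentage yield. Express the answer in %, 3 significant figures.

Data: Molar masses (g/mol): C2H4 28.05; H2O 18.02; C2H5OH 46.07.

n(C2H4) = 2755 / 28.05 = 98.22 mol
n(H2O) = 973.0 / 18.02 = 54.00 mol
n/ν → C2H4: 98.22, H2O: 54.00; H2O is limiting.
theoretical n(C2H5OH) = (1/1) × 54.00 = 54.00 mol → 2488 g
% yield = 941 / 2488 × 100 = 37.82 %

37.8 %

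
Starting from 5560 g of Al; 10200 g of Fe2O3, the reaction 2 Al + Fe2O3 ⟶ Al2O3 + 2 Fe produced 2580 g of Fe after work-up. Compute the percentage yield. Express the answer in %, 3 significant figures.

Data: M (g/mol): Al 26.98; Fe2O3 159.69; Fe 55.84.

36.2 %

n(Al) = 5560 / 26.98 = 206.1 mol
n(Fe2O3) = 10200 / 159.69 = 63.87 mol
n/ν → Al: 103.1, Fe2O3: 63.87; Fe2O3 is limiting.
theoretical n(Fe) = (2/1) × 63.87 = 127.7 mol → 7131 g
% yield = 2580 / 7131 × 100 = 36.18 %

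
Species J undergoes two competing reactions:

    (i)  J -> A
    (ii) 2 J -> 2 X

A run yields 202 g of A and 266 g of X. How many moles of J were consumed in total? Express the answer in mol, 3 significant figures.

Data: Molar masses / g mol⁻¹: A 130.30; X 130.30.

3.59 mol

n(A) = 202 / 130.30 = 1.550 mol
n(X) = 266 / 130.30 = 2.041 mol
n(J) via (i) = (1/1)×1.550 = 1.550 mol
n(J) via (ii) = (2/2)×2.041 = 2.041 mol
total n(J) = 1.550 + 2.041 = 3.591 mol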